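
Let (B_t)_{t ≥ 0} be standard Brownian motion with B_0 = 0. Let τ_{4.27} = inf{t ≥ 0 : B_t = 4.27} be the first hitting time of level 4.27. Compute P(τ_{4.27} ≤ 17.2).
P(τ_{4.27} ≤ 17.2) = 2(1 − Φ(4.27/√17.2)) = 2(1 − Φ(1.0296)) ≈ 0.3032

By the reflection principle for standard BM, P(τ_b ≤ t) = 2 · P(B_t ≥ b). Since B_t ~ N(0, t), P(B_t ≥ 4.27) = 1 − Φ(4.27/√t) = 1 − Φ(4.27/√17.2) = 1 − Φ(1.0296) ≈ 0.15160. Doubling: P(τ_{4.27} ≤ 17.2) ≈ 2 · 0.15160 = 0.30320 ≈ 0.3032.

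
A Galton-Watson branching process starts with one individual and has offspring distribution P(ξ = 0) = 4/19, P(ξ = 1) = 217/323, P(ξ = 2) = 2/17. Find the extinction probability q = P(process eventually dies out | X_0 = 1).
q = 1

Mean offspring μ = 0·4/19 + 1·217/323 + 2·2/17 = 293/323 ≤ 1. For μ ≤ 1 with offspring not concentrated at 1, the Galton-Watson process goes extinct almost surely, so q = 1.
(Algebraic check: The pgf is f(s) = 4/19 + 217/323·s + 2/17·s². The extinction probability q is the smallest fixed point of f in [0, 1]. Setting s = f(s):
  2/17·s² + (217/323 − 1)·s + 4/19 = 0
  2/17·s² − (4/19 + 2/17)·s + 4/19 = 0
which factors as (s − 1)·(2/17·s − 4/19) = 0, giving roots s = 1 and s = (4/19)/(2/17) = 34/19. Since 34/19 ≥ 1, the smallest root in [0, 1] is s = 1.)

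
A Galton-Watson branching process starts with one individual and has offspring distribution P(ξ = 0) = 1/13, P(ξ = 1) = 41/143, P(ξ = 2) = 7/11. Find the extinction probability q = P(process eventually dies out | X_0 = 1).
q = 11/91

The pgf is f(s) = 1/13 + 41/143·s + 7/11·s². The extinction probability q is the smallest fixed point of f in [0, 1]. Setting s = f(s):
  7/11·s² + (41/143 − 1)·s + 1/13 = 0
  7/11·s² − (1/13 + 7/11)·s + 1/13 = 0
which factors as (s − 1)·(7/11·s − 1/13) = 0, giving roots s = 1 and s = (1/13)/(7/11) = 11/91.
Mean offspring μ = 41/143 + 2·7/11 = 223/143 > 1 (supercritical), so q < 1. The extinction probability is the smaller root: q = (1/13)/(7/11) = 11/91.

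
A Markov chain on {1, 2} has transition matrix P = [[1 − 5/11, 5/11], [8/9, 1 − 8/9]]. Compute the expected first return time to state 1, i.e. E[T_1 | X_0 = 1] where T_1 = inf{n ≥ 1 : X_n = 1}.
E[T_1 | X_0 = 1] = 1/π_1 = 133/88

For an irreducible recurrent Markov chain with stationary distribution π, E[T_i | X_0 = i] = 1/π_i (Kac's formula). Here π_1 = (8/9)/(5/11 + 8/9) = (8/9)/(133/99) = 88/133, so E[T_1 | X_0 = 1] = 1/π_1 = (5/11 + 8/9)/(8/9) = (133/99)/(8/9) = 133/88.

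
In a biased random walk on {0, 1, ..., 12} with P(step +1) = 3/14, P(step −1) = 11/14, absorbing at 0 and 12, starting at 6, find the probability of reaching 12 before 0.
P(hit 12 before 0) = (1 − (11/3)^6) / (1 − (11/3)^12) = 729/1772290

Let u_k denote P(reach 12 before 0 | start at k). Boundary: u_0 = 0, u_12 = 1. Recurrence: u_k = 3/14·u_{k+1} + 11/14·u_{k-1} for 1 ≤ k ≤ 11. Try u_k = A + B·r^k with r = q/p = (11/14)/(3/14) = 11/3. Substitution satisfies the recurrence; boundary conditions give:
  u_k = (1 − r^k) / (1 − r^N) = (1 − (11/3)^6) / (1 − (11/3)^12) = 729/1772290.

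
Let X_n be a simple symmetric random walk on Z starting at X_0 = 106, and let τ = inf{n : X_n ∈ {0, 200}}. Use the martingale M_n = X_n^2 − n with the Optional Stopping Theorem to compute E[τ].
E[τ] = 9964

M_n = X_n^2 − n is a martingale (since E[X_{n+1}^2 | F_n] = X_n^2 + 1). By OST (τ has finite mean in a bounded region), E[M_τ] = E[M_0] = X_0^2 − 0 = 106^2 = 11236. Also E[M_τ] = E[X_τ^2] − E[τ]. The walk exits at 0 or 200, with P(hit 200 first) = 106/200, so E[X_τ^2] = 200^2 · 106/200 + 0 = 21200. Thus E[τ] = E[X_τ^2] − E[M_τ] = 21200 − 11236 = 9964 = 106(200 − 106) = 9964.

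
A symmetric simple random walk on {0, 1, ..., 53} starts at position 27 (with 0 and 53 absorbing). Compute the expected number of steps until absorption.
E[τ | X_0 = 27] = 702

Let v_k = E[τ | X_0 = k]. Boundary: v_0 = v_53 = 0. Recurrence: v_k = 1 + (v_{k-1} + v_{k+1})/2 for 1 ≤ k ≤ 52. The particular solution to v_k − (v_{k-1} + v_{k+1})/2 = 1 is v_k = −k^2. Adding homogeneous solution A + B k and matching boundaries gives v_k = k (53 − k). Substituting k = 27: v_27 = 27 · 26 = 702.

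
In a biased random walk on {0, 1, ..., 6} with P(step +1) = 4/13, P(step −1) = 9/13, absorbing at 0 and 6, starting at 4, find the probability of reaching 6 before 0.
P(hit 6 before 0) = (1 − (9/4)^4) / (1 − (9/4)^6) = 1552/8113

Let u_k denote P(reach 6 before 0 | start at k). Boundary: u_0 = 0, u_6 = 1. Recurrence: u_k = 4/13·u_{k+1} + 9/13·u_{k-1} for 1 ≤ k ≤ 5. Try u_k = A + B·r^k with r = q/p = (9/13)/(4/13) = 9/4. Substitution satisfies the recurrence; boundary conditions give:
  u_k = (1 − r^k) / (1 − r^N) = (1 − (9/4)^4) / (1 − (9/4)^6) = 1552/8113.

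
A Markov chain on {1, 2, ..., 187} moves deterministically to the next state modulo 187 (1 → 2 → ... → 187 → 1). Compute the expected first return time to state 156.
E[T_156 | X_0 = 156] = 187

The chain cycles deterministically, so starting at state 156 it returns in exactly 187 steps. Equivalently, the stationary distribution is uniform π_j = 1/187 for every state j, so by Kac's formula E[T_156] = 1/π_156 = 187.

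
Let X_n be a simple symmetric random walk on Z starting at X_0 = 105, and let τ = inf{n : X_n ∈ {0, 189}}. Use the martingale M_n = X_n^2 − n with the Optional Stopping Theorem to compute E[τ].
E[τ] = 8820

M_n = X_n^2 − n is a martingale (since E[X_{n+1}^2 | F_n] = X_n^2 + 1). By OST (τ has finite mean in a bounded region), E[M_τ] = E[M_0] = X_0^2 − 0 = 105^2 = 11025. Also E[M_τ] = E[X_τ^2] − E[τ]. The walk exits at 0 or 189, with P(hit 189 first) = 105/189, so E[X_τ^2] = 189^2 · 105/189 + 0 = 19845. Thus E[τ] = E[X_τ^2] − E[M_τ] = 19845 − 11025 = 8820 = 105(189 − 105) = 8820.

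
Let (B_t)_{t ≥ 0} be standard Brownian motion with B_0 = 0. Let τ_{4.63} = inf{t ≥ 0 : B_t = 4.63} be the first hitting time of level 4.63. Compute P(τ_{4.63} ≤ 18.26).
P(τ_{4.63} ≤ 18.26) = 2(1 − Φ(4.63/√18.26)) = 2(1 − Φ(1.0835)) ≈ 0.2786

By the reflection principle for standard BM, P(τ_b ≤ t) = 2 · P(B_t ≥ b). Since B_t ~ N(0, t), P(B_t ≥ 4.63) = 1 − Φ(4.63/√t) = 1 − Φ(4.63/√18.26) = 1 − Φ(1.0835) ≈ 0.13929. Doubling: P(τ_{4.63} ≤ 18.26) ≈ 2 · 0.13929 = 0.27858 ≈ 0.2786.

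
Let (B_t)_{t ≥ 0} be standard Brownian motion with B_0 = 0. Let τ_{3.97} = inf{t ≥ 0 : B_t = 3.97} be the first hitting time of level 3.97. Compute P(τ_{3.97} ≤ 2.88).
P(τ_{3.97} ≤ 2.88) = 2(1 − Φ(3.97/√2.88)) = 2(1 − Φ(2.3393)) ≈ 0.0193

By the reflection principle for standard BM, P(τ_b ≤ t) = 2 · P(B_t ≥ b). Since B_t ~ N(0, t), P(B_t ≥ 3.97) = 1 − Φ(3.97/√t) = 1 − Φ(3.97/√2.88) = 1 − Φ(2.3393) ≈ 0.00966. Doubling: P(τ_{3.97} ≤ 2.88) ≈ 2 · 0.00966 = 0.01932 ≈ 0.0193.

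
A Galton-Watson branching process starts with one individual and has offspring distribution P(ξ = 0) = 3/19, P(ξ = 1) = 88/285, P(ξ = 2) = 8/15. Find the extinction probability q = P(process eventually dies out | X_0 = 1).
q = 45/152

The pgf is f(s) = 3/19 + 88/285·s + 8/15·s². The extinction probability q is the smallest fixed point of f in [0, 1]. Setting s = f(s):
  8/15·s² + (88/285 − 1)·s + 3/19 = 0
  8/15·s² − (3/19 + 8/15)·s + 3/19 = 0
which factors as (s − 1)·(8/15·s − 3/19) = 0, giving roots s = 1 and s = (3/19)/(8/15) = 45/152.
Mean offspring μ = 88/285 + 2·8/15 = 392/285 > 1 (supercritical), so q < 1. The extinction probability is the smaller root: q = (3/19)/(8/15) = 45/152.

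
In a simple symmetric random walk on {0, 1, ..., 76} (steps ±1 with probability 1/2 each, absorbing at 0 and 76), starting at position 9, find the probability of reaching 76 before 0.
P(hit 76 before 0) = 9/76

Let u_k = P(hit 76 before 0 | start at k). Then u_0 = 0, u_76 = 1, and u_k = u_{k-1}/2 + u_{k+1}/2 for 1 ≤ k ≤ 75. This harmonic recurrence is solved by u_k = k/76, giving u_9 = 9/76.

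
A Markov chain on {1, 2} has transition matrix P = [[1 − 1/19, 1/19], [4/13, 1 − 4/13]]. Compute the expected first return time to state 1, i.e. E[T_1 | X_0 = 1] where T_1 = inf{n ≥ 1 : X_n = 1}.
E[T_1 | X_0 = 1] = 1/π_1 = 89/76

For an irreducible recurrent Markov chain with stationary distribution π, E[T_i | X_0 = i] = 1/π_i (Kac's formula). Here π_1 = (4/13)/(1/19 + 4/13) = (4/13)/(89/247) = 76/89, so E[T_1 | X_0 = 1] = 1/π_1 = (1/19 + 4/13)/(4/13) = (89/247)/(4/13) = 89/76.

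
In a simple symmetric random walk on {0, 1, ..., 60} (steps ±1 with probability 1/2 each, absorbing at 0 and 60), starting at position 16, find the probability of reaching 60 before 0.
P(hit 60 before 0) = 16/60 = 4/15

Let u_k = P(hit 60 before 0 | start at k). Then u_0 = 0, u_60 = 1, and u_k = u_{k-1}/2 + u_{k+1}/2 for 1 ≤ k ≤ 59. This harmonic recurrence is solved by u_k = k/60, giving u_16 = 16/60 = 4/15.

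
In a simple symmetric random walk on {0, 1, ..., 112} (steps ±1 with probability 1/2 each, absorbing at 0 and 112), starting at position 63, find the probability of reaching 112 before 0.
P(hit 112 before 0) = 63/112 = 9/16

Let u_k = P(hit 112 before 0 | start at k). Then u_0 = 0, u_112 = 1, and u_k = u_{k-1}/2 + u_{k+1}/2 for 1 ≤ k ≤ 111. This harmonic recurrence is solved by u_k = k/112, giving u_63 = 63/112 = 9/16.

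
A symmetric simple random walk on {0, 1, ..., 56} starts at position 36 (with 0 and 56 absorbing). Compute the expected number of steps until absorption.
E[τ | X_0 = 36] = 720

Let v_k = E[τ | X_0 = k]. Boundary: v_0 = v_56 = 0. Recurrence: v_k = 1 + (v_{k-1} + v_{k+1})/2 for 1 ≤ k ≤ 55. The particular solution to v_k − (v_{k-1} + v_{k+1})/2 = 1 is v_k = −k^2. Adding homogeneous solution A + B k and matching boundaries gives v_k = k (56 − k). Substituting k = 36: v_36 = 36 · 20 = 720.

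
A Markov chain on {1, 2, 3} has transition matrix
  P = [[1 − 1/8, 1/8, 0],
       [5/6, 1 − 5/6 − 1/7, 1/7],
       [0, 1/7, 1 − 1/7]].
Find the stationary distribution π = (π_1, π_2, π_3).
π = (10/13, 3/26, 3/26)

This is a birth-death chain on three states, which satisfies detailed balance: π_1 · P_{12} = π_2 · P_{21} and π_2 · P_{23} = π_3 · P_{32}.
From π_1 · 1/8 = π_2 · 5/6: π_2/π_1 = (1/8)/(5/6) = 3/20.
From π_2 · 1/7 = π_3 · 1/7: π_3/π_2 = (1/7)/(1/7) = 1.
Take π_1 proportional to 1; then unnormalized π = (1, 3/20, 3/20). Normalize by dividing by the sum 13/10:
  π = (10/13, 3/26, 3/26).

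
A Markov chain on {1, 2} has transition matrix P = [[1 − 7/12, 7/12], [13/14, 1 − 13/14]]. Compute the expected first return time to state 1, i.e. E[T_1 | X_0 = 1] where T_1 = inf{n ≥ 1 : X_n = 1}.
E[T_1 | X_0 = 1] = 1/π_1 = 127/78

For an irreducible recurrent Markov chain with stationary distribution π, E[T_i | X_0 = i] = 1/π_i (Kac's formula). Here π_1 = (13/14)/(7/12 + 13/14) = (13/14)/(127/84) = 78/127, so E[T_1 | X_0 = 1] = 1/π_1 = (7/12 + 13/14)/(13/14) = (127/84)/(13/14) = 127/78.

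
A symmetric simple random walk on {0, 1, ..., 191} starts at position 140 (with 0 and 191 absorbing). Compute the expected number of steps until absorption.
E[τ | X_0 = 140] = 7140

Let v_k = E[τ | X_0 = k]. Boundary: v_0 = v_191 = 0. Recurrence: v_k = 1 + (v_{k-1} + v_{k+1})/2 for 1 ≤ k ≤ 190. The particular solution to v_k − (v_{k-1} + v_{k+1})/2 = 1 is v_k = −k^2. Adding homogeneous solution A + B k and matching boundaries gives v_k = k (191 − k). Substituting k = 140: v_140 = 140 · 51 = 7140.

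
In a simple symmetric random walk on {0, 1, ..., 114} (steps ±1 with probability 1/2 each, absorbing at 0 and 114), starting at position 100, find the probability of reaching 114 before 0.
P(hit 114 before 0) = 100/114 = 50/57

Let u_k = P(hit 114 before 0 | start at k). Then u_0 = 0, u_114 = 1, and u_k = u_{k-1}/2 + u_{k+1}/2 for 1 ≤ k ≤ 113. This harmonic recurrence is solved by u_k = k/114, giving u_100 = 100/114 = 50/57.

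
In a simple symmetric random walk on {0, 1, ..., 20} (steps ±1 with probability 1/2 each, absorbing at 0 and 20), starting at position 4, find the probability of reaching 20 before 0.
P(hit 20 before 0) = 4/20 = 1/5

Let u_k = P(hit 20 before 0 | start at k). Then u_0 = 0, u_20 = 1, and u_k = u_{k-1}/2 + u_{k+1}/2 for 1 ≤ k ≤ 19. This harmonic recurrence is solved by u_k = k/20, giving u_4 = 4/20 = 1/5.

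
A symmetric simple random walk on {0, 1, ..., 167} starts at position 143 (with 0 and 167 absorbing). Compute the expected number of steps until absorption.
E[τ | X_0 = 143] = 3432

Let v_k = E[τ | X_0 = k]. Boundary: v_0 = v_167 = 0. Recurrence: v_k = 1 + (v_{k-1} + v_{k+1})/2 for 1 ≤ k ≤ 166. The particular solution to v_k − (v_{k-1} + v_{k+1})/2 = 1 is v_k = −k^2. Adding homogeneous solution A + B k and matching boundaries gives v_k = k (167 − k). Substituting k = 143: v_143 = 143 · 24 = 3432.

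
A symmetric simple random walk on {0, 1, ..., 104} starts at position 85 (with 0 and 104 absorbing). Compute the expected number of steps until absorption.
E[τ | X_0 = 85] = 1615

Let v_k = E[τ | X_0 = k]. Boundary: v_0 = v_104 = 0. Recurrence: v_k = 1 + (v_{k-1} + v_{k+1})/2 for 1 ≤ k ≤ 103. The particular solution to v_k − (v_{k-1} + v_{k+1})/2 = 1 is v_k = −k^2. Adding homogeneous solution A + B k and matching boundaries gives v_k = k (104 − k). Substituting k = 85: v_85 = 85 · 19 = 1615.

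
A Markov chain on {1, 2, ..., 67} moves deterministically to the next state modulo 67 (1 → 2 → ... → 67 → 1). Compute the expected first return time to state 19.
E[T_19 | X_0 = 19] = 67

The chain cycles deterministically, so starting at state 19 it returns in exactly 67 steps. Equivalently, the stationary distribution is uniform π_j = 1/67 for every state j, so by Kac's formula E[T_19] = 1/π_19 = 67.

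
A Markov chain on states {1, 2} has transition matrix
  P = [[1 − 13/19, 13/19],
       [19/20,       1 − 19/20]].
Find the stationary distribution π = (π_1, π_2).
π_1 = 361/621, π_2 = 260/621

Solve πP = π with π_1 + π_2 = 1. From πP = π: π_1 · (1 − 13/19) + π_2 · 19/20 = π_1 ⇒ π_2 · 19/20 = π_1 · 13/19 ⇒ π_2/π_1 = (13/19)/(19/20) = 260/361. Together with π_1 + π_2 = 1:
  π_1 = (19/20)/(13/19 + 19/20) = (19/20)/(621/380) = 361/621,
  π_2 = (13/19)/(13/19 + 19/20) = (13/19)/(621/380) = 260/621.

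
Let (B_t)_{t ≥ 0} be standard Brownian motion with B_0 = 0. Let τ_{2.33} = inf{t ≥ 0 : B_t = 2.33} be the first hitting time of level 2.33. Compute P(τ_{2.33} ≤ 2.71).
P(τ_{2.33} ≤ 2.71) = 2(1 − Φ(2.33/√2.71)) = 2(1 − Φ(1.4154)) ≈ 0.1570

By the reflection principle for standard BM, P(τ_b ≤ t) = 2 · P(B_t ≥ b). Since B_t ~ N(0, t), P(B_t ≥ 2.33) = 1 − Φ(2.33/√t) = 1 − Φ(2.33/√2.71) = 1 − Φ(1.4154) ≈ 0.07848. Doubling: P(τ_{2.33} ≤ 2.71) ≈ 2 · 0.07848 = 0.15696 ≈ 0.1570.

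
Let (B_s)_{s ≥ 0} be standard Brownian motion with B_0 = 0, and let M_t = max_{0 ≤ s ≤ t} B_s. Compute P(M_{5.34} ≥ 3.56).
P(M_{5.34} ≥ 3.56) = 2·P(B_{5.34} ≥ 3.56) = 2(1 − Φ(3.56/√5.34)) ≈ 0.1234

By the reflection principle for Brownian motion, P(M_t ≥ a) = 2 · P(B_t ≥ a) for a ≥ 0. Since B_t ~ N(0, t), P(B_t ≥ 3.56) = 1 − Φ(3.56/√t) = 1 − Φ(3.56/√5.34) = 1 − Φ(1.5406). So
  P(M_{5.34} ≥ 3.56) = 2(1 − Φ(1.5406)) ≈ 0.1234.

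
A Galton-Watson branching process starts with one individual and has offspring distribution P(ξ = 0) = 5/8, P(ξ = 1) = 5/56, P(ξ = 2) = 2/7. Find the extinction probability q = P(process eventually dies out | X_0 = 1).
q = 1

Mean offspring μ = 0·5/8 + 1·5/56 + 2·2/7 = 37/56 ≤ 1. For μ ≤ 1 with offspring not concentrated at 1, the Galton-Watson process goes extinct almost surely, so q = 1.
(Algebraic check: The pgf is f(s) = 5/8 + 5/56·s + 2/7·s². The extinction probability q is the smallest fixed point of f in [0, 1]. Setting s = f(s):
  2/7·s² + (5/56 − 1)·s + 5/8 = 0
  2/7·s² − (5/8 + 2/7)·s + 5/8 = 0
which factors as (s − 1)·(2/7·s − 5/8) = 0, giving roots s = 1 and s = (5/8)/(2/7) = 35/16. Since 35/16 ≥ 1, the smallest root in [0, 1] is s = 1.)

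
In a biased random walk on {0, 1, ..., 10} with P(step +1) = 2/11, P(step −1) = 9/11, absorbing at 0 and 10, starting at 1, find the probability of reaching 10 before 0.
P(hit 10 before 0) = (1 − (9/2)^1) / (1 − (9/2)^10) = 512/498111911

Let u_k denote P(reach 10 before 0 | start at k). Boundary: u_0 = 0, u_10 = 1. Recurrence: u_k = 2/11·u_{k+1} + 9/11·u_{k-1} for 1 ≤ k ≤ 9. Try u_k = A + B·r^k with r = q/p = (9/11)/(2/11) = 9/2. Substitution satisfies the recurrence; boundary conditions give:
  u_k = (1 − r^k) / (1 − r^N) = (1 − (9/2)^1) / (1 − (9/2)^10) = 512/498111911.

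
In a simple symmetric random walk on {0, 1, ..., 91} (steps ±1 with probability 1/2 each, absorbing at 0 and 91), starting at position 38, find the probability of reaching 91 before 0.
P(hit 91 before 0) = 38/91

Let u_k = P(hit 91 before 0 | start at k). Then u_0 = 0, u_91 = 1, and u_k = u_{k-1}/2 + u_{k+1}/2 for 1 ≤ k ≤ 90. This harmonic recurrence is solved by u_k = k/91, giving u_38 = 38/91.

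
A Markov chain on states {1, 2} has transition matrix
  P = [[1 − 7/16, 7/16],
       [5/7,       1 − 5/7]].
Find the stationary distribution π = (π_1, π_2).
π_1 = 80/129, π_2 = 49/129

Solve πP = π with π_1 + π_2 = 1. From πP = π: π_1 · (1 − 7/16) + π_2 · 5/7 = π_1 ⇒ π_2 · 5/7 = π_1 · 7/16 ⇒ π_2/π_1 = (7/16)/(5/7) = 49/80. Together with π_1 + π_2 = 1:
  π_1 = (5/7)/(7/16 + 5/7) = (5/7)/(129/112) = 80/129,
  π_2 = (7/16)/(7/16 + 5/7) = (7/16)/(129/112) = 49/129.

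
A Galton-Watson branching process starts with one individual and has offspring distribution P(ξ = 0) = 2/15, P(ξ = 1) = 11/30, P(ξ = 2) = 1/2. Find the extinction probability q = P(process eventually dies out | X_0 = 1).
q = 4/15

The pgf is f(s) = 2/15 + 11/30·s + 1/2·s². The extinction probability q is the smallest fixed point of f in [0, 1]. Setting s = f(s):
  1/2·s² + (11/30 − 1)·s + 2/15 = 0
  1/2·s² − (2/15 + 1/2)·s + 2/15 = 0
which factors as (s − 1)·(1/2·s − 2/15) = 0, giving roots s = 1 and s = (2/15)/(1/2) = 4/15.
Mean offspring μ = 11/30 + 2·1/2 = 41/30 > 1 (supercritical), so q < 1. The extinction probability is the smaller root: q = (2/15)/(1/2) = 4/15.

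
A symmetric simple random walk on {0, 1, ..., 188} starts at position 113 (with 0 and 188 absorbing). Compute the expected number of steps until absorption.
E[τ | X_0 = 113] = 8475

Let v_k = E[τ | X_0 = k]. Boundary: v_0 = v_188 = 0. Recurrence: v_k = 1 + (v_{k-1} + v_{k+1})/2 for 1 ≤ k ≤ 187. The particular solution to v_k − (v_{k-1} + v_{k+1})/2 = 1 is v_k = −k^2. Adding homogeneous solution A + B k and matching boundaries gives v_k = k (188 − k). Substituting k = 113: v_113 = 113 · 75 = 8475.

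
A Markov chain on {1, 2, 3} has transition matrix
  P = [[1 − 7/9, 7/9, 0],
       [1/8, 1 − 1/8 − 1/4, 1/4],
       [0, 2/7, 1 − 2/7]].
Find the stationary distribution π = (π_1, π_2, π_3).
π = (3/38, 28/57, 49/114)

This is a birth-death chain on three states, which satisfies detailed balance: π_1 · P_{12} = π_2 · P_{21} and π_2 · P_{23} = π_3 · P_{32}.
From π_1 · 7/9 = π_2 · 1/8: π_2/π_1 = (7/9)/(1/8) = 56/9.
From π_2 · 1/4 = π_3 · 2/7: π_3/π_2 = (1/4)/(2/7) = 7/8.
Take π_1 proportional to 1; then unnormalized π = (1, 56/9, 49/9). Normalize by dividing by the sum 38/3:
  π = (3/38, 28/57, 49/114).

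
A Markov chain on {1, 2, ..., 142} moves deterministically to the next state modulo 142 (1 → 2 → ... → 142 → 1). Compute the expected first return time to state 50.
E[T_50 | X_0 = 50] = 142

The chain cycles deterministically, so starting at state 50 it returns in exactly 142 steps. Equivalently, the stationary distribution is uniform π_j = 1/142 for every state j, so by Kac's formula E[T_50] = 1/π_50 = 142.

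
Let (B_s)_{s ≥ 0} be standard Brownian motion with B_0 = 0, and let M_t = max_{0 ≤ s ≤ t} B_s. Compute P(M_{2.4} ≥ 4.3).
P(M_{2.4} ≥ 4.3) = 2·P(B_{2.4} ≥ 4.3) = 2(1 − Φ(4.3/√2.4)) ≈ 0.0055

By the reflection principle for Brownian motion, P(M_t ≥ a) = 2 · P(B_t ≥ a) for a ≥ 0. Since B_t ~ N(0, t), P(B_t ≥ 4.3) = 1 − Φ(4.3/√t) = 1 − Φ(4.3/√2.4) = 1 − Φ(2.7756). So
  P(M_{2.4} ≥ 4.3) = 2(1 − Φ(2.7756)) ≈ 0.0055.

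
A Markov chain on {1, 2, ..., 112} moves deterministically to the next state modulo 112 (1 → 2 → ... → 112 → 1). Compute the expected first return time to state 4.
E[T_4 | X_0 = 4] = 112

The chain cycles deterministically, so starting at state 4 it returns in exactly 112 steps. Equivalently, the stationary distribution is uniform π_j = 1/112 for every state j, so by Kac's formula E[T_4] = 1/π_4 = 112.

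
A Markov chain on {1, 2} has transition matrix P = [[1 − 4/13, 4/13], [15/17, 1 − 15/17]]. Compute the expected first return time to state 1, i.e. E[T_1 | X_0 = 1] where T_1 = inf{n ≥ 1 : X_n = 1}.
E[T_1 | X_0 = 1] = 1/π_1 = 263/195

For an irreducible recurrent Markov chain with stationary distribution π, E[T_i | X_0 = i] = 1/π_i (Kac's formula). Here π_1 = (15/17)/(4/13 + 15/17) = (15/17)/(263/221) = 195/263, so E[T_1 | X_0 = 1] = 1/π_1 = (4/13 + 15/17)/(15/17) = (263/221)/(15/17) = 263/195.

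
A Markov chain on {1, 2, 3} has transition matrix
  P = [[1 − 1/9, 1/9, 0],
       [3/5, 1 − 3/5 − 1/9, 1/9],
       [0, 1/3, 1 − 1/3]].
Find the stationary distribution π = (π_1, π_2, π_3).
π = (81/101, 15/101, 5/101)

This is a birth-death chain on three states, which satisfies detailed balance: π_1 · P_{12} = π_2 · P_{21} and π_2 · P_{23} = π_3 · P_{32}.
From π_1 · 1/9 = π_2 · 3/5: π_2/π_1 = (1/9)/(3/5) = 5/27.
From π_2 · 1/9 = π_3 · 1/3: π_3/π_2 = (1/9)/(1/3) = 1/3.
Take π_1 proportional to 1; then unnormalized π = (1, 5/27, 5/81). Normalize by dividing by the sum 101/81:
  π = (81/101, 15/101, 5/101).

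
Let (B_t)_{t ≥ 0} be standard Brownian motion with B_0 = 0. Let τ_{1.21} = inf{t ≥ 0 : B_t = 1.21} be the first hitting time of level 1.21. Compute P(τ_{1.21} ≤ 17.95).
P(τ_{1.21} ≤ 17.95) = 2(1 − Φ(1.21/√17.95)) = 2(1 − Φ(0.2856)) ≈ 0.7752

By the reflection principle for standard BM, P(τ_b ≤ t) = 2 · P(B_t ≥ b). Since B_t ~ N(0, t), P(B_t ≥ 1.21) = 1 − Φ(1.21/√t) = 1 − Φ(1.21/√17.95) = 1 − Φ(0.2856) ≈ 0.38759. Doubling: P(τ_{1.21} ≤ 17.95) ≈ 2 · 0.38759 = 0.77518 ≈ 0.7752.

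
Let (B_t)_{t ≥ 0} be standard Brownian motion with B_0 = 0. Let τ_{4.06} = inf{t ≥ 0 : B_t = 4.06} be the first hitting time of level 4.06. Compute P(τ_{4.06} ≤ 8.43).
P(τ_{4.06} ≤ 8.43) = 2(1 − Φ(4.06/√8.43)) = 2(1 − Φ(1.3983)) ≈ 0.1620

By the reflection principle for standard BM, P(τ_b ≤ t) = 2 · P(B_t ≥ b). Since B_t ~ N(0, t), P(B_t ≥ 4.06) = 1 − Φ(4.06/√t) = 1 − Φ(4.06/√8.43) = 1 − Φ(1.3983) ≈ 0.08101. Doubling: P(τ_{4.06} ≤ 8.43) ≈ 2 · 0.08101 = 0.16202 ≈ 0.1620.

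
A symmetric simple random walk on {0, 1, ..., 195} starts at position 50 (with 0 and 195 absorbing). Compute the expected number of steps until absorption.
E[τ | X_0 = 50] = 7250

Let v_k = E[τ | X_0 = k]. Boundary: v_0 = v_195 = 0. Recurrence: v_k = 1 + (v_{k-1} + v_{k+1})/2 for 1 ≤ k ≤ 194. The particular solution to v_k − (v_{k-1} + v_{k+1})/2 = 1 is v_k = −k^2. Adding homogeneous solution A + B k and matching boundaries gives v_k = k (195 − k). Substituting k = 50: v_50 = 50 · 145 = 7250.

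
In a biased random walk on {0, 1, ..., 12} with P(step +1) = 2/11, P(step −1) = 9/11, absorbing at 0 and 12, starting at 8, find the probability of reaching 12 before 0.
P(hit 12 before 0) = (1 − (9/2)^8) / (1 − (9/2)^12) = 105232/43151953

Let u_k denote P(reach 12 before 0 | start at k). Boundary: u_0 = 0, u_12 = 1. Recurrence: u_k = 2/11·u_{k+1} + 9/11·u_{k-1} for 1 ≤ k ≤ 11. Try u_k = A + B·r^k with r = q/p = (9/11)/(2/11) = 9/2. Substitution satisfies the recurrence; boundary conditions give:
  u_k = (1 − r^k) / (1 − r^N) = (1 − (9/2)^8) / (1 − (9/2)^12) = 105232/43151953.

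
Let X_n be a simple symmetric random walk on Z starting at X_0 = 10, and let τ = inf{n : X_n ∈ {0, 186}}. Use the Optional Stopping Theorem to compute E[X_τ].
E[X_τ] = 10

X_n is a martingale and τ is a bounded-mean stopping time (indeed τ is finite a.s. with bounded expectation since the walk is in a bounded region). By the OST, E[X_τ] = E[X_0] = 10. Equivalently: E[X_τ] = 186 · P(hit 186 first) + 0 · P(hit 0 first) = 186 · (10/186) = 10.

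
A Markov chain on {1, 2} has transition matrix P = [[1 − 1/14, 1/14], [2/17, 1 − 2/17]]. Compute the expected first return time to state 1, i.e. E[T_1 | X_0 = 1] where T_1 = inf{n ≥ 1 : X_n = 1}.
E[T_1 | X_0 = 1] = 1/π_1 = 45/28

For an irreducible recurrent Markov chain with stationary distribution π, E[T_i | X_0 = i] = 1/π_i (Kac's formula). Here π_1 = (2/17)/(1/14 + 2/17) = (2/17)/(45/238) = 28/45, so E[T_1 | X_0 = 1] = 1/π_1 = (1/14 + 2/17)/(2/17) = (45/238)/(2/17) = 45/28.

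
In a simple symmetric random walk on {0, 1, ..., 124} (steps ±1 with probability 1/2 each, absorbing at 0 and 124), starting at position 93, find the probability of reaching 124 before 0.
P(hit 124 before 0) = 93/124 = 3/4

Let u_k = P(hit 124 before 0 | start at k). Then u_0 = 0, u_124 = 1, and u_k = u_{k-1}/2 + u_{k+1}/2 for 1 ≤ k ≤ 123. This harmonic recurrence is solved by u_k = k/124, giving u_93 = 93/124 = 3/4.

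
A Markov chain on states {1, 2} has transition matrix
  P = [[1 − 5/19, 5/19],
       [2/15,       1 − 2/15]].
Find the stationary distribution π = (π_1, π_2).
π_1 = 38/113, π_2 = 75/113

Solve πP = π with π_1 + π_2 = 1. From πP = π: π_1 · (1 − 5/19) + π_2 · 2/15 = π_1 ⇒ π_2 · 2/15 = π_1 · 5/19 ⇒ π_2/π_1 = (5/19)/(2/15) = 75/38. Together with π_1 + π_2 = 1:
  π_1 = (2/15)/(5/19 + 2/15) = (2/15)/(113/285) = 38/113,
  π_2 = (5/19)/(5/19 + 2/15) = (5/19)/(113/285) = 75/113.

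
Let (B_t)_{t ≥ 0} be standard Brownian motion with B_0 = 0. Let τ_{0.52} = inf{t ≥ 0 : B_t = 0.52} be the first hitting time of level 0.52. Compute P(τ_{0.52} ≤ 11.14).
P(τ_{0.52} ≤ 11.14) = 2(1 − Φ(0.52/√11.14)) = 2(1 − Φ(0.1558)) ≈ 0.8762

By the reflection principle for standard BM, P(τ_b ≤ t) = 2 · P(B_t ≥ b). Since B_t ~ N(0, t), P(B_t ≥ 0.52) = 1 − Φ(0.52/√t) = 1 − Φ(0.52/√11.14) = 1 − Φ(0.1558) ≈ 0.43810. Doubling: P(τ_{0.52} ≤ 11.14) ≈ 2 · 0.43810 = 0.87620 ≈ 0.8762.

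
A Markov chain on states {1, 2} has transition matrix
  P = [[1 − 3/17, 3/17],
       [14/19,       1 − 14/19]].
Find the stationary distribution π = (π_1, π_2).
π_1 = 238/295, π_2 = 57/295

Solve πP = π with π_1 + π_2 = 1. From πP = π: π_1 · (1 − 3/17) + π_2 · 14/19 = π_1 ⇒ π_2 · 14/19 = π_1 · 3/17 ⇒ π_2/π_1 = (3/17)/(14/19) = 57/238. Together with π_1 + π_2 = 1:
  π_1 = (14/19)/(3/17 + 14/19) = (14/19)/(295/323) = 238/295,
  π_2 = (3/17)/(3/17 + 14/19) = (3/17)/(295/323) = 57/295.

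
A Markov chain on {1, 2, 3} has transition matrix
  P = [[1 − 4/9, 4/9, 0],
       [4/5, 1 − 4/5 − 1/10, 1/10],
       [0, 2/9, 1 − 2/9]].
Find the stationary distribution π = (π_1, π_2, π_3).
π = (36/65, 4/13, 9/65)

This is a birth-death chain on three states, which satisfies detailed balance: π_1 · P_{12} = π_2 · P_{21} and π_2 · P_{23} = π_3 · P_{32}.
From π_1 · 4/9 = π_2 · 4/5: π_2/π_1 = (4/9)/(4/5) = 5/9.
From π_2 · 1/10 = π_3 · 2/9: π_3/π_2 = (1/10)/(2/9) = 9/20.
Take π_1 proportional to 1; then unnormalized π = (1, 5/9, 1/4). Normalize by dividing by the sum 65/36:
  π = (36/65, 4/13, 9/65).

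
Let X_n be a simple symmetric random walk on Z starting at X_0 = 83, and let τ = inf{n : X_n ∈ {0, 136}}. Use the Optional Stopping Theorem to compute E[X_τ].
E[X_τ] = 83

X_n is a martingale and τ is a bounded-mean stopping time (indeed τ is finite a.s. with bounded expectation since the walk is in a bounded region). By the OST, E[X_τ] = E[X_0] = 83. Equivalently: E[X_τ] = 136 · P(hit 136 first) + 0 · P(hit 0 first) = 136 · (83/136) = 83.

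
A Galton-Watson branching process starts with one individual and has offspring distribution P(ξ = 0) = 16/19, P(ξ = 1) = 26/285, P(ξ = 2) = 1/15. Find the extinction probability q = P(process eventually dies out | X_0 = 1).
q = 1

Mean offspring μ = 0·16/19 + 1·26/285 + 2·1/15 = 64/285 ≤ 1. For μ ≤ 1 with offspring not concentrated at 1, the Galton-Watson process goes extinct almost surely, so q = 1.
(Algebraic check: The pgf is f(s) = 16/19 + 26/285·s + 1/15·s². The extinction probability q is the smallest fixed point of f in [0, 1]. Setting s = f(s):
  1/15·s² + (26/285 − 1)·s + 16/19 = 0
  1/15·s² − (16/19 + 1/15)·s + 16/19 = 0
which factors as (s − 1)·(1/15·s − 16/19) = 0, giving roots s = 1 and s = (16/19)/(1/15) = 240/19. Since 240/19 ≥ 1, the smallest root in [0, 1] is s = 1.)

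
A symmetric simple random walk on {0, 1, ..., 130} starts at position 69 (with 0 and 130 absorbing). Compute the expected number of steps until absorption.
E[τ | X_0 = 69] = 4209

Let v_k = E[τ | X_0 = k]. Boundary: v_0 = v_130 = 0. Recurrence: v_k = 1 + (v_{k-1} + v_{k+1})/2 for 1 ≤ k ≤ 129. The particular solution to v_k − (v_{k-1} + v_{k+1})/2 = 1 is v_k = −k^2. Adding homogeneous solution A + B k and matching boundaries gives v_k = k (130 − k). Substituting k = 69: v_69 = 69 · 61 = 4209.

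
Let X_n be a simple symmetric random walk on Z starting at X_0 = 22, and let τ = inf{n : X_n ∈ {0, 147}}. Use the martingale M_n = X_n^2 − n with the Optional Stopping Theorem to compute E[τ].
E[τ] = 2750

M_n = X_n^2 − n is a martingale (since E[X_{n+1}^2 | F_n] = X_n^2 + 1). By OST (τ has finite mean in a bounded region), E[M_τ] = E[M_0] = X_0^2 − 0 = 22^2 = 484. Also E[M_τ] = E[X_τ^2] − E[τ]. The walk exits at 0 or 147, with P(hit 147 first) = 22/147, so E[X_τ^2] = 147^2 · 22/147 + 0 = 3234. Thus E[τ] = E[X_τ^2] − E[M_τ] = 3234 − 484 = 2750 = 22(147 − 22) = 2750.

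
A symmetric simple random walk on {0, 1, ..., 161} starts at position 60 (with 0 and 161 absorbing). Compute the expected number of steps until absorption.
E[τ | X_0 = 60] = 6060

Let v_k = E[τ | X_0 = k]. Boundary: v_0 = v_161 = 0. Recurrence: v_k = 1 + (v_{k-1} + v_{k+1})/2 for 1 ≤ k ≤ 160. The particular solution to v_k − (v_{k-1} + v_{k+1})/2 = 1 is v_k = −k^2. Adding homogeneous solution A + B k and matching boundaries gives v_k = k (161 − k). Substituting k = 60: v_60 = 60 · 101 = 6060.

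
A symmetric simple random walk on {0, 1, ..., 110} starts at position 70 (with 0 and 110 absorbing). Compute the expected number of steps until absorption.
E[τ | X_0 = 70] = 2800

Let v_k = E[τ | X_0 = k]. Boundary: v_0 = v_110 = 0. Recurrence: v_k = 1 + (v_{k-1} + v_{k+1})/2 for 1 ≤ k ≤ 109. The particular solution to v_k − (v_{k-1} + v_{k+1})/2 = 1 is v_k = −k^2. Adding homogeneous solution A + B k and matching boundaries gives v_k = k (110 − k). Substituting k = 70: v_70 = 70 · 40 = 2800.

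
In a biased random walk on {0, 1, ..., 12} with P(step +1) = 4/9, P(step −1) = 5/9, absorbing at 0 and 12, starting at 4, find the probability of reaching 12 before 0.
P(hit 12 before 0) = (1 − (5/4)^4) / (1 − (5/4)^12) = 65536/616161

Let u_k denote P(reach 12 before 0 | start at k). Boundary: u_0 = 0, u_12 = 1. Recurrence: u_k = 4/9·u_{k+1} + 5/9·u_{k-1} for 1 ≤ k ≤ 11. Try u_k = A + B·r^k with r = q/p = (5/9)/(4/9) = 5/4. Substitution satisfies the recurrence; boundary conditions give:
  u_k = (1 − r^k) / (1 − r^N) = (1 − (5/4)^4) / (1 − (5/4)^12) = 65536/616161.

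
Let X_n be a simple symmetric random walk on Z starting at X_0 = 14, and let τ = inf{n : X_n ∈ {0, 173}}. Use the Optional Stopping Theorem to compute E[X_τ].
E[X_τ] = 14

X_n is a martingale and τ is a bounded-mean stopping time (indeed τ is finite a.s. with bounded expectation since the walk is in a bounded region). By the OST, E[X_τ] = E[X_0] = 14. Equivalently: E[X_τ] = 173 · P(hit 173 first) + 0 · P(hit 0 first) = 173 · (14/173) = 14.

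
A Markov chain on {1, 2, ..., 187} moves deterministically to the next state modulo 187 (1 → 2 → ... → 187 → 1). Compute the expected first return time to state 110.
E[T_110 | X_0 = 110] = 187

The chain cycles deterministically, so starting at state 110 it returns in exactly 187 steps. Equivalently, the stationary distribution is uniform π_j = 1/187 for every state j, so by Kac's formula E[T_110] = 1/π_110 = 187.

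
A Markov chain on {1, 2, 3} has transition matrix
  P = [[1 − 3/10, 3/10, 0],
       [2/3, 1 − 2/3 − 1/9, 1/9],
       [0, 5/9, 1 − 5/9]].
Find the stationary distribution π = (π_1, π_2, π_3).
π = (50/77, 45/154, 9/154)

This is a birth-death chain on three states, which satisfies detailed balance: π_1 · P_{12} = π_2 · P_{21} and π_2 · P_{23} = π_3 · P_{32}.
From π_1 · 3/10 = π_2 · 2/3: π_2/π_1 = (3/10)/(2/3) = 9/20.
From π_2 · 1/9 = π_3 · 5/9: π_3/π_2 = (1/9)/(5/9) = 1/5.
Take π_1 proportional to 1; then unnormalized π = (1, 9/20, 9/100). Normalize by dividing by the sum 77/50:
  π = (50/77, 45/154, 9/154).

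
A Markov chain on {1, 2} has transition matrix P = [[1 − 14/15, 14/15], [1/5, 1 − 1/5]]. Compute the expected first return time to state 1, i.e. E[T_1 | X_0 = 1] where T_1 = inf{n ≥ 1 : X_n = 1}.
E[T_1 | X_0 = 1] = 1/π_1 = 17/3

For an irreducible recurrent Markov chain with stationary distribution π, E[T_i | X_0 = i] = 1/π_i (Kac's formula). Here π_1 = (1/5)/(14/15 + 1/5) = (1/5)/(17/15) = 3/17, so E[T_1 | X_0 = 1] = 1/π_1 = (14/15 + 1/5)/(1/5) = (17/15)/(1/5) = 17/3.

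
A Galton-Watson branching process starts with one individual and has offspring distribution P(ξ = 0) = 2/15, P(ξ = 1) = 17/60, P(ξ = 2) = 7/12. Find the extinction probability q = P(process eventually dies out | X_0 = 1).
q = 8/35

The pgf is f(s) = 2/15 + 17/60·s + 7/12·s². The extinction probability q is the smallest fixed point of f in [0, 1]. Setting s = f(s):
  7/12·s² + (17/60 − 1)·s + 2/15 = 0
  7/12·s² − (2/15 + 7/12)·s + 2/15 = 0
which factors as (s − 1)·(7/12·s − 2/15) = 0, giving roots s = 1 and s = (2/15)/(7/12) = 8/35.
Mean offspring μ = 17/60 + 2·7/12 = 29/20 > 1 (supercritical), so q < 1. The extinction probability is the smaller root: q = (2/15)/(7/12) = 8/35.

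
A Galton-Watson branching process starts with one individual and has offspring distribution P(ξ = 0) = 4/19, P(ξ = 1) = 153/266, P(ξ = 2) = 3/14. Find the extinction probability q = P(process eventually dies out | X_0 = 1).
q = 56/57

The pgf is f(s) = 4/19 + 153/266·s + 3/14·s². The extinction probability q is the smallest fixed point of f in [0, 1]. Setting s = f(s):
  3/14·s² + (153/266 − 1)·s + 4/19 = 0
  3/14·s² − (4/19 + 3/14)·s + 4/19 = 0
which factors as (s − 1)·(3/14·s − 4/19) = 0, giving roots s = 1 and s = (4/19)/(3/14) = 56/57.
Mean offspring μ = 153/266 + 2·3/14 = 267/266 > 1 (supercritical), so q < 1. The extinction probability is the smaller root: q = (4/19)/(3/14) = 56/57.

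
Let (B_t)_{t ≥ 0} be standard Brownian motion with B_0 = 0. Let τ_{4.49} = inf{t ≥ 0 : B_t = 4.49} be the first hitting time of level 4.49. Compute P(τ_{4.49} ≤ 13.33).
P(τ_{4.49} ≤ 13.33) = 2(1 − Φ(4.49/√13.33)) = 2(1 − Φ(1.2298)) ≈ 0.2188

By the reflection principle for standard BM, P(τ_b ≤ t) = 2 · P(B_t ≥ b). Since B_t ~ N(0, t), P(B_t ≥ 4.49) = 1 − Φ(4.49/√t) = 1 − Φ(4.49/√13.33) = 1 − Φ(1.2298) ≈ 0.10939. Doubling: P(τ_{4.49} ≤ 13.33) ≈ 2 · 0.10939 = 0.21878 ≈ 0.2188.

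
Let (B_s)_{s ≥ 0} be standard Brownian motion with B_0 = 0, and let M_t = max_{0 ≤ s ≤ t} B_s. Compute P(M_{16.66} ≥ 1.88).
P(M_{16.66} ≥ 1.88) = 2·P(B_{16.66} ≥ 1.88) = 2(1 − Φ(1.88/√16.66)) ≈ 0.6451

By the reflection principle for Brownian motion, P(M_t ≥ a) = 2 · P(B_t ≥ a) for a ≥ 0. Since B_t ~ N(0, t), P(B_t ≥ 1.88) = 1 − Φ(1.88/√t) = 1 − Φ(1.88/√16.66) = 1 − Φ(0.4606). So
  P(M_{16.66} ≥ 1.88) = 2(1 − Φ(0.4606)) ≈ 0.6451.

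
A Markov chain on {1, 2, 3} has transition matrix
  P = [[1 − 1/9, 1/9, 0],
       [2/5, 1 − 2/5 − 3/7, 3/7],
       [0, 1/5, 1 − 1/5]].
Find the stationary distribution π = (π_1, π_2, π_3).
π = (63/118, 35/236, 75/236)

This is a birth-death chain on three states, which satisfies detailed balance: π_1 · P_{12} = π_2 · P_{21} and π_2 · P_{23} = π_3 · P_{32}.
From π_1 · 1/9 = π_2 · 2/5: π_2/π_1 = (1/9)/(2/5) = 5/18.
From π_2 · 3/7 = π_3 · 1/5: π_3/π_2 = (3/7)/(1/5) = 15/7.
Take π_1 proportional to 1; then unnormalized π = (1, 5/18, 25/42). Normalize by dividing by the sum 118/63:
  π = (63/118, 35/236, 75/236).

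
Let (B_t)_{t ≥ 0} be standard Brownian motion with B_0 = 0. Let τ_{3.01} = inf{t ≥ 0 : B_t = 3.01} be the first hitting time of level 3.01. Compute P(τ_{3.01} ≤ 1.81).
P(τ_{3.01} ≤ 1.81) = 2(1 − Φ(3.01/√1.81)) = 2(1 − Φ(2.2373)) ≈ 0.0253

By the reflection principle for standard BM, P(τ_b ≤ t) = 2 · P(B_t ≥ b). Since B_t ~ N(0, t), P(B_t ≥ 3.01) = 1 − Φ(3.01/√t) = 1 − Φ(3.01/√1.81) = 1 − Φ(2.2373) ≈ 0.01263. Doubling: P(τ_{3.01} ≤ 1.81) ≈ 2 · 0.01263 = 0.02526 ≈ 0.0253.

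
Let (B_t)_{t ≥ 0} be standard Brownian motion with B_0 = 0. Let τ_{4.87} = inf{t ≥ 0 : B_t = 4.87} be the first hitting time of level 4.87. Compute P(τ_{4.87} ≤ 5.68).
P(τ_{4.87} ≤ 5.68) = 2(1 − Φ(4.87/√5.68)) = 2(1 − Φ(2.0434)) ≈ 0.0410

By the reflection principle for standard BM, P(τ_b ≤ t) = 2 · P(B_t ≥ b). Since B_t ~ N(0, t), P(B_t ≥ 4.87) = 1 − Φ(4.87/√t) = 1 − Φ(4.87/√5.68) = 1 − Φ(2.0434) ≈ 0.02051. Doubling: P(τ_{4.87} ≤ 5.68) ≈ 2 · 0.02051 = 0.04102 ≈ 0.0410.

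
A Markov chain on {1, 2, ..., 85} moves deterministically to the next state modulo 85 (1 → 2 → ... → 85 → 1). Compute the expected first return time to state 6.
E[T_6 | X_0 = 6] = 85

The chain cycles deterministically, so starting at state 6 it returns in exactly 85 steps. Equivalently, the stationary distribution is uniform π_j = 1/85 for every state j, so by Kac's formula E[T_6] = 1/π_6 = 85.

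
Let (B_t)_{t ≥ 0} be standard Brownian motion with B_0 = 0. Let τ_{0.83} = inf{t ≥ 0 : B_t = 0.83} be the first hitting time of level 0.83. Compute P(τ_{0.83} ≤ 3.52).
P(τ_{0.83} ≤ 3.52) = 2(1 − Φ(0.83/√3.52)) = 2(1 − Φ(0.4424)) ≈ 0.6582

By the reflection principle for standard BM, P(τ_b ≤ t) = 2 · P(B_t ≥ b). Since B_t ~ N(0, t), P(B_t ≥ 0.83) = 1 − Φ(0.83/√t) = 1 − Φ(0.83/√3.52) = 1 − Φ(0.4424) ≈ 0.32910. Doubling: P(τ_{0.83} ≤ 3.52) ≈ 2 · 0.32910 = 0.65820 ≈ 0.6582.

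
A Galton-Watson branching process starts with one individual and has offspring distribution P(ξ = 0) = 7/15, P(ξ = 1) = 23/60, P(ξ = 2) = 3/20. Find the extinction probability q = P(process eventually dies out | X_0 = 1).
q = 1

Mean offspring μ = 0·7/15 + 1·23/60 + 2·3/20 = 41/60 ≤ 1. For μ ≤ 1 with offspring not concentrated at 1, the Galton-Watson process goes extinct almost surely, so q = 1.
(Algebraic check: The pgf is f(s) = 7/15 + 23/60·s + 3/20·s². The extinction probability q is the smallest fixed point of f in [0, 1]. Setting s = f(s):
  3/20·s² + (23/60 − 1)·s + 7/15 = 0
  3/20·s² − (7/15 + 3/20)·s + 7/15 = 0
which factors as (s − 1)·(3/20·s − 7/15) = 0, giving roots s = 1 and s = (7/15)/(3/20) = 28/9. Since 28/9 ≥ 1, the smallest root in [0, 1] is s = 1.)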